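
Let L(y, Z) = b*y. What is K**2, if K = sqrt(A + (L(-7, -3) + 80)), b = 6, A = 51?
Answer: 89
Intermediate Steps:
L(y, Z) = 6*y
K = sqrt(89) (K = sqrt(51 + (6*(-7) + 80)) = sqrt(51 + (-42 + 80)) = sqrt(51 + 38) = sqrt(89) ≈ 9.4340)
K**2 = (sqrt(89))**2 = 89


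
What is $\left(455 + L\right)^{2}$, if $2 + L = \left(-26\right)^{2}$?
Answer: $1274641$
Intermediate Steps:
$L = 674$ ($L = -2 + \left(-26\right)^{2} = -2 + 676 = 674$)
$\left(455 + L\right)^{2} = \left(455 + 674\right)^{2} = 1129^{2} = 1274641$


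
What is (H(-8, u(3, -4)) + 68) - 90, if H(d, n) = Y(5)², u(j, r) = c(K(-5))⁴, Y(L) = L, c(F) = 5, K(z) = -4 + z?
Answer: 3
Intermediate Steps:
u(j, r) = 625 (u(j, r) = 5⁴ = 625)
H(d, n) = 25 (H(d, n) = 5² = 25)
(H(-8, u(3, -4)) + 68) - 90 = (25 + 68) - 90 = 93 - 90 = 3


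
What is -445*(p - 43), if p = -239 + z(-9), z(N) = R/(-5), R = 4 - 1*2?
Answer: 125668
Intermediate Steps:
R = 2 (R = 4 - 2 = 2)
z(N) = -⅖ (z(N) = 2/(-5) = 2*(-⅕) = -⅖)
p = -1197/5 (p = -239 - ⅖ = -1197/5 ≈ -239.40)
-445*(p - 43) = -445*(-1197/5 - 43) = -445*(-1412/5) = 125668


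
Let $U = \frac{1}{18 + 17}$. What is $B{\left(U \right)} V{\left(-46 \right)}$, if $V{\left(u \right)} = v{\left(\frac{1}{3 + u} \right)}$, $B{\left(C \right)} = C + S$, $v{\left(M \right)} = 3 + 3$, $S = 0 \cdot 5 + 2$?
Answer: $\frac{426}{35} \approx 12.171$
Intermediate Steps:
$S = 2$ ($S = 0 + 2 = 2$)
$U = \frac{1}{35} \approx 0.028571$
$v{\left(M \right)} = 6$
$B{\left(C \right)} = 2 + C$ ($B{\left(C \right)} = C + 2 = 2 + C$)
$V{\left(u \right)} = 6$
$B{\left(U \right)} V{\left(-46 \right)} = \left(2 + \frac{1}{35}\right) 6 = \frac{71}{35} \cdot 6 = \frac{426}{35}$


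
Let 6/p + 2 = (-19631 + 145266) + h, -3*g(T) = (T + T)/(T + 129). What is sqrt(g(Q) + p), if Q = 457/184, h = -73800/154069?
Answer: 4*I*sqrt(1547468157366452713698680361)/1404844703655783 ≈ 0.11201*I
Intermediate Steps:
h = -73800/154069 (h = -73800*1/154069 = -73800/154069 ≈ -0.47901)
Q = 457/184 (Q = 457*(1/184) = 457/184 ≈ 2.4837)
g(T) = -2*T/(3*(129 + T)) (g(T) = -(T + T)/(3*(T + 129)) = -2*T/(3*(129 + T)))
p = 924414/19356076877 (p = 6/(-2 + ((-19631 + 145266) - 73800/154069)) = 6/(-2 + (125635 - 73800/154069)) = 6/(-2 + 19356385015/154069) = 6/(19356076877/154069) = 6*(154069/19356076877) = 924414/19356076877 ≈ 4.7758e-5)
sqrt(g(Q) + p) = sqrt(-2*457/184/(387 + 3*(457/184)) + 924414/19356076877) = sqrt(-2*457/184/(387 + 1371/184) + 924414/19356076877) = sqrt(-2*457/184/72579/184 + 924414/19356076877) = sqrt(-2*457/184*184/72579 + 924414/19356076877) = sqrt(-914/72579 + 924414/19356076877) = sqrt(-17624361221872/1404844703655783) = 4*I*sqrt(1547468157366452713698680361)/1404844703655783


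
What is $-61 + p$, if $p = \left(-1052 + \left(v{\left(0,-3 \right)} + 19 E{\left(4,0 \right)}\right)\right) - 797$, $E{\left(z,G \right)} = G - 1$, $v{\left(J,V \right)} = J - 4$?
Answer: $-1933$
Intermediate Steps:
$v{\left(J,V \right)} = -4 + J$ ($v{\left(J,V \right)} = J - 4 = -4 + J$)
$E{\left(z,G \right)} = -1 + G$ ($E{\left(z,G \right)} = G - 1 = -1 + G$)
$p = -1872$ ($p = \left(-1052 + \left(\left(-4 + 0\right) + 19 \left(-1 + 0\right)\right)\right) - 797 = \left(-1052 + \left(-4 + 19 \left(-1\right)\right)\right) - 797 = \left(-1052 - 23\right) - 797 = -1075 - 797 = -1872$)
$-61 + p = -61 - 1872 = -1933$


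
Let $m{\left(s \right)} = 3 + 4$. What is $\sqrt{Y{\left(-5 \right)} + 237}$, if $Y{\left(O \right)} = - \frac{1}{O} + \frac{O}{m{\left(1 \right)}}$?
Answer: $\frac{\sqrt{289695}}{35} \approx 15.378$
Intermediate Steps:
$m{\left(s \right)} = 7$
$Y{\left(O \right)} = - \frac{1}{O} + \frac{O}{7}$
$\sqrt{Y{\left(-5 \right)} + 237} = \sqrt{\left(- \frac{1}{-5} + \frac{1}{7} \left(-5\right)\right) + 237} = \sqrt{\left(\left(-1\right) \left(- \frac{1}{5}\right) - \frac{5}{7}\right) + 237} = \sqrt{\left(\frac{1}{5} - \frac{5}{7}\right) + 237} = \sqrt{- \frac{18}{35} + 237} = \sqrt{\frac{8277}{35}} = \frac{\sqrt{289695}}{35}$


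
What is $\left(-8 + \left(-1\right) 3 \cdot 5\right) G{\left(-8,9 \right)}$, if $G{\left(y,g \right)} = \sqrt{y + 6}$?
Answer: $- 23 i \sqrt{2} \approx - 32.527 i$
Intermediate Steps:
$G{\left(y,g \right)} = \sqrt{6 + y}$
$\left(-8 + \left(-1\right) 3 \cdot 5\right) G{\left(-8,9 \right)} = \left(-8 + \left(-1\right) 3 \cdot 5\right) \sqrt{6 - 8} = \left(-8 - 15\right) \sqrt{-2} = \left(-8 - 15\right) i \sqrt{2} = - 23 i \sqrt{2}$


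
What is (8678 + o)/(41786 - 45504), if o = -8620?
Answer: -29/1859 ≈ -0.015600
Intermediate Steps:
(8678 + o)/(41786 - 45504) = (8678 - 8620)/(41786 - 45504) = 58/(-3718) = 58*(-1/3718) = -29/1859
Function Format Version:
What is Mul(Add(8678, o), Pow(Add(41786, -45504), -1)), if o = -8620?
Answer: Rational(-29, 1859) ≈ -0.015600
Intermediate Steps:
Mul(Add(8678, o), Pow(Add(41786, -45504), -1)) = Mul(Add(8678, -8620), Pow(Add(41786, -45504), -1)) = Mul(58, Pow(-3718, -1)) = Mul(58, Rational(-1, 3718)) = Rational(-29, 1859)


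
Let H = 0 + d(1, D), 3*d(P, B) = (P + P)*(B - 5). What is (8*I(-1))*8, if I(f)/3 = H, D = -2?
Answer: -896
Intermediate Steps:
d(P, B) = 2*P*(-5 + B)/3 (d(P, B) = ((P + P)*(B - 5))/3 = ((2*P)*(-5 + B))/3 = (2*P*(-5 + B))/3 = 2*P*(-5 + B)/3)
H = -14/3 (H = 0 + (⅔)*1*(-5 - 2) = 0 + (⅔)*1*(-7) = 0 - 14/3 = -14/3 ≈ -4.6667)
I(f) = -14 (I(f) = 3*(-14/3) = -14)
(8*I(-1))*8 = (8*(-14))*8 = -112*8 = -896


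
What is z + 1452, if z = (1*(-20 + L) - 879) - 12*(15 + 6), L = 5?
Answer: 306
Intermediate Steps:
z = -1146 (z = (1*(-20 + 5) - 879) - 12*(15 + 6) = (1*(-15) - 879) - 12*21 = (-15 - 879) - 252 = -894 - 252 = -1146)
z + 1452 = -1146 + 1452 = 306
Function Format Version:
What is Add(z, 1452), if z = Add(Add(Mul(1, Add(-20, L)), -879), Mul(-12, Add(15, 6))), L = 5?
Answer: 306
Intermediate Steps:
z = -1146 (z = Add(Add(Mul(1, Add(-20, 5)), -879), Mul(-12, Add(15, 6))) = Add(Add(Mul(1, -15), -879), Mul(-12, 21)) = Add(Add(-15, -879), -252) = Add(-894, -252) = -1146)
Add(z, 1452) = Add(-1146, 1452) = 306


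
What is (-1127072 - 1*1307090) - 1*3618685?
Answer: -6052847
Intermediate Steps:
(-1127072 - 1*1307090) - 1*3618685 = (-1127072 - 1307090) - 3618685 = -2434162 - 3618685 = -6052847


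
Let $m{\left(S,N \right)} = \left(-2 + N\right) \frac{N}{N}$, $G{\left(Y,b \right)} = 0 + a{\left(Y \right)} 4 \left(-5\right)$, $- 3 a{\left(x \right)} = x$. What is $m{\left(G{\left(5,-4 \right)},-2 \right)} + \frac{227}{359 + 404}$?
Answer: $- \frac{2825}{763} \approx -3.7025$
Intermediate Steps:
$a{\left(x \right)} = - \frac{x}{3}$
$G{\left(Y,b \right)} = \frac{20 Y}{3}$ ($G{\left(Y,b \right)} = 0 + - \frac{Y}{3} \cdot 4 \left(-5\right) = 0 + - \frac{4 Y}{3} \left(-5\right) = 0 + \frac{20 Y}{3} = \frac{20 Y}{3}$)
$m{\left(S,N \right)} = -2 + N$ ($m{\left(S,N \right)} = \left(-2 + N\right) 1 = -2 + N$)
$m{\left(G{\left(5,-4 \right)},-2 \right)} + \frac{227}{359 + 404} = \left(-2 - 2\right) + \frac{227}{359 + 404} = -4 + \frac{227}{763} = - \frac{2825}{763}$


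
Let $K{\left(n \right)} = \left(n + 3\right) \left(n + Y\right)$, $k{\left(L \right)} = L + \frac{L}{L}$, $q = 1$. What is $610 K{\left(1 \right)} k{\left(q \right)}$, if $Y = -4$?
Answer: $-14640$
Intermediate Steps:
$k{\left(L \right)} = 1 + L$ ($k{\left(L \right)} = L + 1 = 1 + L$)
$K{\left(n \right)} = \left(-4 + n\right) \left(3 + n\right)$ ($K{\left(n \right)} = \left(n + 3\right) \left(n - 4\right) = \left(3 + n\right) \left(-4 + n\right) = \left(-4 + n\right) \left(3 + n\right)$)
$610 K{\left(1 \right)} k{\left(q \right)} = 610 \left(-12 + 1^{2} - 1\right) \left(1 + 1\right) = 610 \left(-12 + 1 - 1\right) 2 = 610 \left(\left(-12\right) 2\right) = 610 \left(-24\right) = -14640$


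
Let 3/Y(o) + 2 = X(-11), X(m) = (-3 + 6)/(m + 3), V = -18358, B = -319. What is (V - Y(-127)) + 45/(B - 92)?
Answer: -47782871/2603 ≈ -18357.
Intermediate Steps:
X(m) = 3/(3 + m)
Y(o) = -24/19 (Y(o) = 3/(-2 + 3/(3 - 11)) = 3/(-2 + 3/(-8)) = 3/(-2 + 3*(-1/8)) = 3/(-2 - 3/8) = 3/(-19/8) = 3*(-8/19) = -24/19)
(V - Y(-127)) + 45/(B - 92) = (-18358 - 1*(-24/19)) + 45/(-319 - 92) = (-18358 + 24/19) + 45/(-411) = -348778/19 - 1/411*45 = -348778/19 - 15/137 = -47782871/2603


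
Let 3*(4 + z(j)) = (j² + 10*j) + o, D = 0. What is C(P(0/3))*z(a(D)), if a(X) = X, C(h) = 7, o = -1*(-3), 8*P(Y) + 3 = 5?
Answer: -21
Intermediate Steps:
P(Y) = ¼ (P(Y) = -3/8 + (⅛)*5 = -3/8 + 5/8 = ¼)
o = 3
z(j) = -3 + j²/3 + 10*j/3 (z(j) = -4 + ((j² + 10*j) + 3)/3 = -4 + (3 + j² + 10*j)/3 = -4 + (1 + j²/3 + 10*j/3) = -3 + j²/3 + 10*j/3)
C(P(0/3))*z(a(D)) = 7*(-3 + (⅓)*0² + (10/3)*0) = 7*(-3 + (⅓)*0 + 0) = 7*(-3 + 0 + 0) = 7*(-3) = -21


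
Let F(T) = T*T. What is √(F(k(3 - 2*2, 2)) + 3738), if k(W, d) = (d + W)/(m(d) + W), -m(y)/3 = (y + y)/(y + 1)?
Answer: √93451/5 ≈ 61.140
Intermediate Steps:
m(y) = -6*y/(1 + y) (m(y) = -3*(y + y)/(y + 1) = -3*2*y/(1 + y) = -6*y/(1 + y))
k(W, d) = (W + d)/(W - 6*d/(1 + d)) (k(W, d) = (d + W)/(-6*d/(1 + d) + W) = (W + d)/(W - 6*d/(1 + d)))
F(T) = T²
√(F(k(3 - 2*2, 2)) + 3738) = √(((1 + 2)*((3 - 2*2) + 2)/(-6*2 + (3 - 2*2)*(1 + 2)))² + 3738) = √((3*((3 - 4) + 2)/(-12 + (3 - 4)*3))² + 3738) = √((3*(-1 + 2)/(-12 - 1*3))² + 3738) = √((3*1/(-12 - 3))² + 3738) = √((3*1/(-15))² + 3738) = √((-1/15*3*1)² + 3738) = √((-⅕)² + 3738) = √(1/25 + 3738) = √(93451/25) = √93451/5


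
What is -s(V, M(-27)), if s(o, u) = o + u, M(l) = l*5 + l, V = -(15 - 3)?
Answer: 174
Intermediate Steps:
V = -12 (V = -1*12 = -12)
M(l) = 6*l (M(l) = 5*l + l = 6*l)
-s(V, M(-27)) = -(-12 + 6*(-27)) = -(-12 - 162) = -1*(-174) = 174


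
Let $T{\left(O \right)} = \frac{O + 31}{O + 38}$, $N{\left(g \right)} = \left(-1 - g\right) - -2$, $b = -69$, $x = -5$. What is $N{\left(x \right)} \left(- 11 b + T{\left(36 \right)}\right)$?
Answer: $\frac{168699}{37} \approx 4559.4$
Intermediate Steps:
$N{\left(g \right)} = 1 - g$ ($N{\left(g \right)} = \left(-1 - g\right) + 2 = 1 - g$)
$T{\left(O \right)} = \frac{31 + O}{38 + O}$
$N{\left(x \right)} \left(- 11 b + T{\left(36 \right)}\right) = \left(1 - -5\right) \left(\left(-11\right) \left(-69\right) + \frac{31 + 36}{38 + 36}\right) = \left(1 + 5\right) \left(759 + \frac{1}{74} \cdot 67\right) = 6 \left(759 + \frac{1}{74} \cdot 67\right) = 6 \left(759 + \frac{67}{74}\right) = 6 \cdot \frac{56233}{74} = \frac{168699}{37}$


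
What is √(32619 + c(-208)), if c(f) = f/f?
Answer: 2*√8155 ≈ 180.61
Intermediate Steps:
c(f) = 1
√(32619 + c(-208)) = √(32619 + 1) = √32620 = 2*√8155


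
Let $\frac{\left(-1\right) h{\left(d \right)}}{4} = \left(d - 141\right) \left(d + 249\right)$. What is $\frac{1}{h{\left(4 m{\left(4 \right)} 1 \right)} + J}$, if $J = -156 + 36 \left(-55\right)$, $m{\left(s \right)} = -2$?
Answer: $\frac{1}{141500} \approx 7.0671 \cdot 10^{-6}$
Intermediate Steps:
$J = -2136$ ($J = -156 - 1980 = -2136$)
$h{\left(d \right)} = - 4 \left(-141 + d\right) \left(249 + d\right)$ ($h{\left(d \right)} = - 4 \left(d - 141\right) \left(d + 249\right) = - 4 \left(-141 + d\right) \left(249 + d\right)$)
$\frac{1}{h{\left(4 m{\left(4 \right)} 1 \right)} + J} = \frac{1}{\left(140436 - 432 \cdot 4 \left(-2\right) 1 - 4 \left(4 \left(-2\right) 1\right)^{2}\right) - 2136} = \frac{1}{\left(140436 - 432 \left(\left(-8\right) 1\right) - 4 \left(\left(-8\right) 1\right)^{2}\right) - 2136} = \frac{1}{\left(140436 - -3456 - 4 \left(-8\right)^{2}\right) - 2136} = \frac{1}{\left(140436 + 3456 - 256\right) - 2136} = \frac{1}{143636 - 2136} = \frac{1}{141500}$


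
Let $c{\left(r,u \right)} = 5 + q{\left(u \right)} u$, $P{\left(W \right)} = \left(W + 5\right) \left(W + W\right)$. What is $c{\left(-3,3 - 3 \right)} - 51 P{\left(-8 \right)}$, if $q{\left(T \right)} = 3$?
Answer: $-2443$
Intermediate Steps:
$P{\left(W \right)} = 2 W \left(5 + W\right)$ ($P{\left(W \right)} = \left(5 + W\right) 2 W = 2 W \left(5 + W\right)$)
$c{\left(r,u \right)} = 5 + 3 u$
$c{\left(-3,3 - 3 \right)} - 51 P{\left(-8 \right)} = \left(5 + 3 \left(3 - 3\right)\right) - 51 \cdot 2 \left(-8\right) \left(5 - 8\right) = \left(5 + 3 \left(3 - 3\right)\right) - 51 \cdot 2 \left(-8\right) \left(-3\right) = \left(5 + 3 \cdot 0\right) - 2448 = \left(5 + 0\right) - 2448 = 5 - 2448 = -2443$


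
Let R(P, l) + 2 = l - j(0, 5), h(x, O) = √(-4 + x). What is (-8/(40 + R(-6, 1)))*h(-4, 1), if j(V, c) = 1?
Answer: -8*I*√2/19 ≈ -0.59546*I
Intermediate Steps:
R(P, l) = -3 + l (R(P, l) = -2 + (l - 1*1) = -2 + (l - 1) = -2 + (-1 + l) = -3 + l)
(-8/(40 + R(-6, 1)))*h(-4, 1) = (-8/(40 + (-3 + 1)))*√(-4 - 4) = (-8/(40 - 2))*√(-8) = (-8/38)*(2*I*√2) = (-8*1/38)*(2*I*√2) = -8*I*√2/19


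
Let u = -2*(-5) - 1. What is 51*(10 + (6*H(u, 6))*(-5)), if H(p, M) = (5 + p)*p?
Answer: -192270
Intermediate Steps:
u = 9 (u = 10 - 1 = 9)
H(p, M) = p*(5 + p)
51*(10 + (6*H(u, 6))*(-5)) = 51*(10 + (6*(9*(5 + 9)))*(-5)) = 51*(10 + (6*(9*14))*(-5)) = 51*(10 + (6*126)*(-5)) = 51*(10 + 756*(-5)) = 51*(10 - 3780) = 51*(-3770) = -192270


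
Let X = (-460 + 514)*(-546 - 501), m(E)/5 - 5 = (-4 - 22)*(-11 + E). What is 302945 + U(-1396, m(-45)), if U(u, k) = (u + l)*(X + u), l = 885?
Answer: 29907219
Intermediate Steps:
m(E) = 1455 - 130*E (m(E) = 25 + 5*((-4 - 22)*(-11 + E)) = 25 + 5*(-26*(-11 + E)) = 25 + 5*(286 - 26*E) = 25 + (1430 - 130*E) = 1455 - 130*E)
X = -56538 (X = 54*(-1047) = -56538)
U(u, k) = (-56538 + u)*(885 + u) (U(u, k) = (u + 885)*(-56538 + u) = (885 + u)*(-56538 + u) = (-56538 + u)*(885 + u))
302945 + U(-1396, m(-45)) = 302945 + (-50036130 + (-1396)² - 55653*(-1396)) = 302945 + (-50036130 + 1948816 + 77691588) = 302945 + 29604274 = 29907219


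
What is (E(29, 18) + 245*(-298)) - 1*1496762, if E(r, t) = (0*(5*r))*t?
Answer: -1569772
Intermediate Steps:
E(r, t) = 0 (E(r, t) = 0*t = 0)
(E(29, 18) + 245*(-298)) - 1*1496762 = (0 + 245*(-298)) - 1*1496762 = (0 - 73010) - 1496762 = -73010 - 1496762 = -1569772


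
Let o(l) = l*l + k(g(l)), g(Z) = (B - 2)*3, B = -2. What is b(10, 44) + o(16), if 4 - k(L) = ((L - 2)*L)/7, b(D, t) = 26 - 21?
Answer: 241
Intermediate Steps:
b(D, t) = 5
g(Z) = -12 (g(Z) = (-2 - 2)*3 = -4*3 = -12)
k(L) = 4 - L*(-2 + L)/7 (k(L) = 4 - (L - 2)*L/7 = 4 - (-2 + L)*L/7 = 4 - L*(-2 + L)/7)
o(l) = -20 + l**2 (o(l) = l*l + (4 - 1/7*(-12)**2 + (2/7)*(-12)) = l**2 + (4 - 1/7*144 - 24/7) = l**2 + (4 - 144/7 - 24/7) = l**2 - 20 = -20 + l**2)
b(10, 44) + o(16) = 5 + (-20 + 16**2) = 5 + (-20 + 256) = 5 + 236 = 241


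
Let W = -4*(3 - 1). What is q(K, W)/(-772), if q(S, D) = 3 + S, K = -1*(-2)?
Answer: -5/772 ≈ -0.0064767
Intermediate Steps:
K = 2
W = -8 (W = -4*2 = -8)
q(K, W)/(-772) = (3 + 2)/(-772) = 5*(-1/772) = -5/772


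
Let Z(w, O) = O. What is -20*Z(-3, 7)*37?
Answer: -5180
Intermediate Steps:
-20*Z(-3, 7)*37 = -20*7*37 = -140*37 = -5180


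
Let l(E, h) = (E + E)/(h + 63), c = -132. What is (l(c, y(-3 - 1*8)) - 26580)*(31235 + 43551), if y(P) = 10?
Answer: -145130010744/73 ≈ -1.9881e+9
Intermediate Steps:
l(E, h) = 2*E/(63 + h) (l(E, h) = (2*E)/(63 + h) = 2*E/(63 + h))
(l(c, y(-3 - 1*8)) - 26580)*(31235 + 43551) = (2*(-132)/(63 + 10) - 26580)*(31235 + 43551) = (2*(-132)/73 - 26580)*74786 = (2*(-132)*(1/73) - 26580)*74786 = (-264/73 - 26580)*74786 = -1940604/73*74786 = -145130010744/73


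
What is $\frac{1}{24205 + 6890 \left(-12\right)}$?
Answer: $- \frac{1}{58475} \approx -1.7101 \cdot 10^{-5}$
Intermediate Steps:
$\frac{1}{24205 + 6890 \left(-12\right)} = \frac{1}{24205 - 82680} = \frac{1}{-58475} = - \frac{1}{58475}$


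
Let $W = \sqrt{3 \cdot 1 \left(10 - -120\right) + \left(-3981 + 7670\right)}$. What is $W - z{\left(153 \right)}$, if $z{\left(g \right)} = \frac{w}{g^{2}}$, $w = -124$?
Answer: $\frac{124}{23409} + \sqrt{4079} \approx 63.872$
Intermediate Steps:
$z{\left(g \right)} = - \frac{124}{g^{2}}$
$W = \sqrt{4079}$ ($W = \sqrt{3 \left(10 + 120\right) + 3689} = \sqrt{3 \cdot 130 + 3689} = \sqrt{390 + 3689} = \sqrt{4079} \approx 63.867$)
$W - z{\left(153 \right)} = \sqrt{4079} - - \frac{124}{23409} = \sqrt{4079} + \frac{124}{23409} = \frac{124}{23409} + \sqrt{4079}$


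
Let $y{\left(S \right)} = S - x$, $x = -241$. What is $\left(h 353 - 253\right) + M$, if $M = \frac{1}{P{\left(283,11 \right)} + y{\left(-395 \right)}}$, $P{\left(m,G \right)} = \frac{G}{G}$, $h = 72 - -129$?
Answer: $\frac{10817099}{153} \approx 70700.0$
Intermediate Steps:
$h = 201$ ($h = 72 + 129 = 201$)
$y{\left(S \right)} = 241 + S$ ($y{\left(S \right)} = S - -241 = S + 241 = 241 + S$)
$P{\left(m,G \right)} = 1$
$M = - \frac{1}{153}$ ($M = \frac{1}{1 + \left(241 - 395\right)} = \frac{1}{1 - 154} = \frac{1}{-153} = - \frac{1}{153} \approx -0.0065359$)
$\left(h 353 - 253\right) + M = \left(201 \cdot 353 - 253\right) - \frac{1}{153} = \left(70953 - 253\right) - \frac{1}{153} = 70700 - \frac{1}{153} = \frac{10817099}{153}$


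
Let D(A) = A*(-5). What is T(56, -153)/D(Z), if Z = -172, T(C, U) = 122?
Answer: 61/430 ≈ 0.14186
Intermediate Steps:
D(A) = -5*A
T(56, -153)/D(Z) = 122/((-5*(-172))) = 122/860 = 122*(1/860) = 61/430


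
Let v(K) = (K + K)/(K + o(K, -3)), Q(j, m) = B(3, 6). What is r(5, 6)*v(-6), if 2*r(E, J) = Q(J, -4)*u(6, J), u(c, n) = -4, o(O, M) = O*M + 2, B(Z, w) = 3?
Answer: 36/7 ≈ 5.1429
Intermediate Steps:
Q(j, m) = 3
o(O, M) = 2 + M*O (o(O, M) = M*O + 2 = 2 + M*O)
v(K) = 2*K/(2 - 2*K) (v(K) = (K + K)/(K + (2 - 3*K)) = (2*K)/(2 - 2*K) = 2*K/(2 - 2*K))
r(E, J) = -6 (r(E, J) = (3*(-4))/2 = (1/2)*(-12) = -6)
r(5, 6)*v(-6) = -(-6)*(-6)/(-1 - 6) = -(-6)*(-6)/(-7) = -(-6)*(-6)*(-1)/7 = -6*(-6/7) = 36/7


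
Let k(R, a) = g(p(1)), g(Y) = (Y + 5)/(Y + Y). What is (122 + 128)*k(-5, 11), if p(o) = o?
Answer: 750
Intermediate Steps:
g(Y) = (5 + Y)/(2*Y) (g(Y) = (5 + Y)/((2*Y)) = (5 + Y)*(1/(2*Y)) = (5 + Y)/(2*Y))
k(R, a) = 3 (k(R, a) = (1/2)*(5 + 1)/1 = (1/2)*1*6 = 3)
(122 + 128)*k(-5, 11) = (122 + 128)*3 = 250*3 = 750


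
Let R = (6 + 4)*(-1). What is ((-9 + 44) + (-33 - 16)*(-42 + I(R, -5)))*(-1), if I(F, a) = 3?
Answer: -1946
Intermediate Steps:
R = -10 (R = 10*(-1) = -10)
((-9 + 44) + (-33 - 16)*(-42 + I(R, -5)))*(-1) = ((-9 + 44) + (-33 - 16)*(-42 + 3))*(-1) = (35 - 49*(-39))*(-1) = (35 + 1911)*(-1) = 1946*(-1) = -1946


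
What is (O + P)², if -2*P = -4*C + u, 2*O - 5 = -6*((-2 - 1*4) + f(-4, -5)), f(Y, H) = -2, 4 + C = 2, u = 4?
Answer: 1681/4 ≈ 420.25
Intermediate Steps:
C = -2 (C = -4 + 2 = -2)
O = 53/2 (O = 5/2 + (-6*((-2 - 1*4) - 2))/2 = 5/2 + (-6*((-2 - 4) - 2))/2 = 5/2 + (-6*(-6 - 2))/2 = 5/2 + (-6*(-8))/2 = 5/2 + (½)*48 = 5/2 + 24 = 53/2 ≈ 26.500)
P = -6 (P = -(-4*(-2) + 4)/2 = -(8 + 4)/2 = -½*12 = -6)
(O + P)² = (53/2 - 6)² = (41/2)² = 1681/4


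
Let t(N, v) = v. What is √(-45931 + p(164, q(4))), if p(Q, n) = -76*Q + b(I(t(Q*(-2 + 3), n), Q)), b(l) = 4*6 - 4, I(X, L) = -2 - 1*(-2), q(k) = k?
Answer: 5*I*√2335 ≈ 241.61*I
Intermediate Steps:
I(X, L) = 0 (I(X, L) = -2 + 2 = 0)
b(l) = 20 (b(l) = 24 - 4 = 20)
p(Q, n) = 20 - 76*Q (p(Q, n) = -76*Q + 20 = 20 - 76*Q)
√(-45931 + p(164, q(4))) = √(-45931 + (20 - 76*164)) = √(-45931 + (20 - 12464)) = √(-45931 - 12444) = √(-58375) = 5*I*√2335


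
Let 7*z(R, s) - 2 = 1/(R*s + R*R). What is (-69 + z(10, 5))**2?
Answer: 106234249/22500 ≈ 4721.5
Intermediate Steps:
z(R, s) = 2/7 + 1/(7*(R**2 + R*s)) (z(R, s) = 2/7 + 1/(7*(R*s + R*R)) = 2/7 + 1/(7*(R*s + R**2)) = 2/7 + 1/(7*(R**2 + R*s)))
(-69 + z(10, 5))**2 = (-69 + (1/7)*(1 + 2*10**2 + 2*10*5)/(10*(10 + 5)))**2 = (-69 + (1/7)*(1/10)*(1 + 2*100 + 100)/15)**2 = (-69 + (1/7)*(1/10)*(1/15)*(1 + 200 + 100))**2 = (-69 + (1/7)*(1/10)*(1/15)*301)**2 = (-69 + 43/150)**2 = (-10307/150)**2 = 106234249/22500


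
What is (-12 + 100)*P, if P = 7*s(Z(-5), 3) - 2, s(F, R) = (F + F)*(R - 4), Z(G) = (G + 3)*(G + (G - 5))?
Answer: -37136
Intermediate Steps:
Z(G) = (-5 + 2*G)*(3 + G) (Z(G) = (3 + G)*(G + (-5 + G)) = (3 + G)*(-5 + 2*G) = (-5 + 2*G)*(3 + G))
s(F, R) = 2*F*(-4 + R) (s(F, R) = (2*F)*(-4 + R) = 2*F*(-4 + R))
P = -422 (P = 7*(2*(-15 - 5 + 2*(-5)²)*(-4 + 3)) - 2 = 7*(2*(-15 - 5 + 2*25)*(-1)) - 2 = 7*(2*(-15 - 5 + 50)*(-1)) - 2 = 7*(2*30*(-1)) - 2 = 7*(-60) - 2 = -420 - 2 = -422)
(-12 + 100)*P = (-12 + 100)*(-422) = 88*(-422) = -37136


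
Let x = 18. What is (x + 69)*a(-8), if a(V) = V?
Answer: -696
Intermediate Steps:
(x + 69)*a(-8) = (18 + 69)*(-8) = 87*(-8) = -696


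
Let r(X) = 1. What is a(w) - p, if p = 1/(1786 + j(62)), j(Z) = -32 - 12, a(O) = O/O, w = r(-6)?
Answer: 1741/1742 ≈ 0.99943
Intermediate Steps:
w = 1
a(O) = 1
j(Z) = -44
p = 1/1742 (p = 1/(1786 - 44) = 1/1742 ≈ 0.00057405)
a(w) - p = 1 - 1*1/1742 = 1 - 1/1742 = 1741/1742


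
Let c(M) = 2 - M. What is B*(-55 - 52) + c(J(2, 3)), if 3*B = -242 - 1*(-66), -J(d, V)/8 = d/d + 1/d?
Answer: 18874/3 ≈ 6291.3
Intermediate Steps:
J(d, V) = -8 - 8/d (J(d, V) = -8*(d/d + 1/d) = -8*(1 + 1/d) = -8 - 8/d)
B = -176/3 (B = (-242 - 1*(-66))/3 = (-242 + 66)/3 = (⅓)*(-176) = -176/3 ≈ -58.667)
B*(-55 - 52) + c(J(2, 3)) = -176*(-55 - 52)/3 + (2 - (-8 - 8/2)) = -176/3*(-107) + (2 - (-8 - 8*½)) = 18832/3 + (2 - (-8 - 4)) = 18832/3 + (2 - 1*(-12)) = 18832/3 + (2 + 12) = 18832/3 + 14 = 18874/3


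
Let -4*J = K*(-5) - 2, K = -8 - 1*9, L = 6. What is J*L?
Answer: -249/2 ≈ -124.50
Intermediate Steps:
K = -17 (K = -8 - 9 = -17)
J = -83/4 (J = -(-17*(-5) - 2)/4 = -(85 - 2)/4 = -1/4*83 = -83/4 ≈ -20.750)
J*L = -83/4*6 = -249/2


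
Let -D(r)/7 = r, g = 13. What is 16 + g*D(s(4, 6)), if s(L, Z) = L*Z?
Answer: -2168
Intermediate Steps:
D(r) = -7*r
16 + g*D(s(4, 6)) = 16 + 13*(-28*6) = 16 + 13*(-7*24) = 16 + 13*(-168) = 16 - 2184 = -2168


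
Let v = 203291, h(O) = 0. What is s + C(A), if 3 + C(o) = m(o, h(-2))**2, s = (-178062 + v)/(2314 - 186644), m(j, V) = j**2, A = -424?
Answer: 5957436877163861/184330 ≈ 3.2319e+10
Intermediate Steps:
s = -25229/184330 (s = (-178062 + 203291)/(2314 - 186644) = 25229/(-184330) = 25229*(-1/184330) = -25229/184330 ≈ -0.13687)
C(o) = -3 + o**4 (C(o) = -3 + (o**2)**2 = -3 + o**4)
s + C(A) = -25229/184330 + (-3 + (-424)**4) = -25229/184330 + (-3 + 32319410176) = -25229/184330 + 32319410173 = 5957436877163861/184330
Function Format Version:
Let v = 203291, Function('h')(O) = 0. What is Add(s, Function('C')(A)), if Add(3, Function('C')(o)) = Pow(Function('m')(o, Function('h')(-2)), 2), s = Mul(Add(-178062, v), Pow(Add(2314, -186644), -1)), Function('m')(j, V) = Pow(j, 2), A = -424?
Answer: Rational(5957436877163861, 184330) ≈ 3.2319e+10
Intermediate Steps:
s = Rational(-25229, 184330) (s = Mul(Add(-178062, 203291), Pow(Add(2314, -186644), -1)) = Mul(25229, Pow(-184330, -1)) = Mul(25229, Rational(-1, 184330)) = Rational(-25229, 184330) ≈ -0.13687)
Function('C')(o) = Add(-3, Pow(o, 4)) (Function('C')(o) = Add(-3, Pow(Pow(o, 2), 2)) = Add(-3, Pow(o, 4)))
Add(s, Function('C')(A)) = Add(Rational(-25229, 184330), Add(-3, Pow(-424, 4))) = Add(Rational(-25229, 184330), Add(-3, 32319410176)) = Add(Rational(-25229, 184330), 32319410173) = Rational(5957436877163861, 184330)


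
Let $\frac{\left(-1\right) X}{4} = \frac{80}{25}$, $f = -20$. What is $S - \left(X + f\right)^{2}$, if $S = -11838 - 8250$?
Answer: $- \frac{529096}{25} \approx -21164.0$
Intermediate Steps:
$X = - \frac{64}{5}$ ($X = - 4 \cdot \frac{80}{25} = - 4 \cdot 80 \cdot \frac{1}{25} = \left(-4\right) \frac{16}{5} = - \frac{64}{5} \approx -12.8$)
$S = -20088$ ($S = -11838 - 8250 = -20088$)
$S - \left(X + f\right)^{2} = -20088 - \left(- \frac{64}{5} - 20\right)^{2} = -20088 - \left(- \frac{164}{5}\right)^{2} = -20088 - \frac{26896}{25} = - \frac{529096}{25}$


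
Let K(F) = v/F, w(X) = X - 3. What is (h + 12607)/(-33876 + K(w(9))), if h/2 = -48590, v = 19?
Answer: 507438/203237 ≈ 2.4968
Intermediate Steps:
w(X) = -3 + X
h = -97180 (h = 2*(-48590) = -97180)
K(F) = 19/F
(h + 12607)/(-33876 + K(w(9))) = (-97180 + 12607)/(-33876 + 19/(-3 + 9)) = -84573/(-33876 + 19/6) = -84573/(-203237/6) = -84573*(-6/203237) = 507438/203237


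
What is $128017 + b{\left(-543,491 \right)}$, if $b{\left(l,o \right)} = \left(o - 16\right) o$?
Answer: $361242$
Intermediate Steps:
$b{\left(l,o \right)} = o \left(-16 + o\right)$ ($b{\left(l,o \right)} = \left(o - 16\right) o = \left(-16 + o\right) o = o \left(-16 + o\right)$)
$128017 + b{\left(-543,491 \right)} = 128017 + 491 \left(-16 + 491\right) = 128017 + 491 \cdot 475 = 128017 + 233225 = 361242$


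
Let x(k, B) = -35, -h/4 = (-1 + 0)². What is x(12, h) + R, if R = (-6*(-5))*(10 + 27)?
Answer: 1075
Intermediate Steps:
h = -4 (h = -4*(-1 + 0)² = -4*(-1)² = -4*1 = -4)
R = 1110 (R = 30*37 = 1110)
x(12, h) + R = -35 + 1110 = 1075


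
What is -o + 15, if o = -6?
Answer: 21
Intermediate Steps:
-o + 15 = -1*(-6) + 15 = 6 + 15 = 21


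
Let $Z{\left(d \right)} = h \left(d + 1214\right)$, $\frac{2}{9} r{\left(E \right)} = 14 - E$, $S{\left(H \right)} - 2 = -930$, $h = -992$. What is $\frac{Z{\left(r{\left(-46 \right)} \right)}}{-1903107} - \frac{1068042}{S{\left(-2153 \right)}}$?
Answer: $\frac{1016982170639}{883041648} \approx 1151.7$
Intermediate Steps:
$S{\left(H \right)} = -928$ ($S{\left(H \right)} = 2 - 930 = -928$)
$r{\left(E \right)} = 63 - \frac{9 E}{2}$ ($r{\left(E \right)} = \frac{9 \left(14 - E\right)}{2} = 63 - \frac{9 E}{2}$)
$Z{\left(d \right)} = -1204288 - 992 d$ ($Z{\left(d \right)} = - 992 \left(d + 1214\right) = - 992 \left(1214 + d\right) = -1204288 - 992 d$)
$\frac{Z{\left(r{\left(-46 \right)} \right)}}{-1903107} - \frac{1068042}{S{\left(-2153 \right)}} = \frac{-1204288 - 992 \left(63 - -207\right)}{-1903107} - \frac{1068042}{-928} = \left(-1204288 - 992 \left(63 + 207\right)\right) \left(- \frac{1}{1903107}\right) - - \frac{534021}{464} = \left(-1204288 - 267840\right) \left(- \frac{1}{1903107}\right) + \frac{534021}{464} = \left(-1472128\right) \left(- \frac{1}{1903107}\right) + \frac{534021}{464} = \frac{1472128}{1903107} + \frac{534021}{464} = \frac{1016982170639}{883041648}$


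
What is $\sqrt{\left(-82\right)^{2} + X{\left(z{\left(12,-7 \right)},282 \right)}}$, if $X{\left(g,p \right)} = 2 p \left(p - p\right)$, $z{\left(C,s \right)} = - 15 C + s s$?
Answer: $82$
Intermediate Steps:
$z{\left(C,s \right)} = s^{2} - 15 C$ ($z{\left(C,s \right)} = - 15 C + s^{2} = s^{2} - 15 C$)
$X{\left(g,p \right)} = 0$ ($X{\left(g,p \right)} = 2 p 0 = 0$)
$\sqrt{\left(-82\right)^{2} + X{\left(z{\left(12,-7 \right)},282 \right)}} = \sqrt{\left(-82\right)^{2} + 0} = \sqrt{6724 + 0} = \sqrt{6724} = 82$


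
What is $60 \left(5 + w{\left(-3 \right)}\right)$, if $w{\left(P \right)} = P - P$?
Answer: $300$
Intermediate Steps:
$w{\left(P \right)} = 0$
$60 \left(5 + w{\left(-3 \right)}\right) = 60 \left(5 + 0\right) = 60 \cdot 5 = 300$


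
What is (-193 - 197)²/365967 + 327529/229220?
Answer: 109504011/59367980 ≈ 1.8445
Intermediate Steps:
(-193 - 197)²/365967 + 327529/229220 = (-390)²*(1/365967) + 327529*(1/229220) = 152100*(1/365967) + 327529/229220 = 16900/40663 + 327529/229220 = 109504011/59367980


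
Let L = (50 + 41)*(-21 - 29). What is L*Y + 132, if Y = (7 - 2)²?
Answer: -113618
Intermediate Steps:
L = -4550 (L = 91*(-50) = -4550)
Y = 25 (Y = 5² = 25)
L*Y + 132 = -4550*25 + 132 = -113750 + 132 = -113618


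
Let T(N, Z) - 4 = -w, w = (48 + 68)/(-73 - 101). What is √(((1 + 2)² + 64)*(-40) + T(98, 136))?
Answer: I*√26238/3 ≈ 53.994*I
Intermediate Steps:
w = -⅔ (w = 116/(-174) = 116*(-1/174) = -⅔ ≈ -0.66667)
T(N, Z) = 14/3 (T(N, Z) = 4 - 1*(-⅔) = 4 + ⅔ = 14/3)
√(((1 + 2)² + 64)*(-40) + T(98, 136)) = √(((1 + 2)² + 64)*(-40) + 14/3) = √((3² + 64)*(-40) + 14/3) = √((9 + 64)*(-40) + 14/3) = √(73*(-40) + 14/3) = √(-2920 + 14/3) = √(-8746/3) = I*√26238/3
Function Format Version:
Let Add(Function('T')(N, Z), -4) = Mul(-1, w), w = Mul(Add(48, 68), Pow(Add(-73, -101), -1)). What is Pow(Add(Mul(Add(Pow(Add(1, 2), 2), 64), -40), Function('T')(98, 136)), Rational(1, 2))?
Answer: Mul(Rational(1, 3), I, Pow(26238, Rational(1, 2))) ≈ Mul(53.994, I)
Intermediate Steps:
w = Rational(-2, 3) (w = Mul(116, Pow(-174, -1)) = Mul(116, Rational(-1, 174)) = Rational(-2, 3) ≈ -0.66667)
Function('T')(N, Z) = Rational(14, 3) (Function('T')(N, Z) = Add(4, Mul(-1, Rational(-2, 3))) = Add(4, Rational(2, 3)) = Rational(14, 3))
Pow(Add(Mul(Add(Pow(Add(1, 2), 2), 64), -40), Function('T')(98, 136)), Rational(1, 2)) = Pow(Add(Mul(Add(Pow(Add(1, 2), 2), 64), -40), Rational(14, 3)), Rational(1, 2)) = Pow(Add(Mul(Add(Pow(3, 2), 64), -40), Rational(14, 3)), Rational(1, 2)) = Pow(Add(Mul(Add(9, 64), -40), Rational(14, 3)), Rational(1, 2)) = Pow(Add(Mul(73, -40), Rational(14, 3)), Rational(1, 2)) = Pow(Add(-2920, Rational(14, 3)), Rational(1, 2)) = Pow(Rational(-8746, 3), Rational(1, 2)) = Mul(Rational(1, 3), I, Pow(26238, Rational(1, 2)))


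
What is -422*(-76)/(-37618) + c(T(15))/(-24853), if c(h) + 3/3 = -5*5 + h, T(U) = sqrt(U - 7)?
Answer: -398053674/467460077 - 2*sqrt(2)/24853 ≈ -0.85164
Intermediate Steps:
T(U) = sqrt(-7 + U)
c(h) = -26 + h (c(h) = -1 + (-5*5 + h) = -1 + (-25 + h) = -26 + h)
-422*(-76)/(-37618) + c(T(15))/(-24853) = -422*(-76)/(-37618) + (-26 + sqrt(-7 + 15))/(-24853) = 32072*(-1/37618) + (-26 + sqrt(8))*(-1/24853) = -16036/18809 + (-26 + 2*sqrt(2))*(-1/24853) = -16036/18809 + (26/24853 - 2*sqrt(2)/24853) = -398053674/467460077 - 2*sqrt(2)/24853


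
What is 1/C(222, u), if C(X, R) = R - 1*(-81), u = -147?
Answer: -1/66 ≈ -0.015152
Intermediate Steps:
C(X, R) = 81 + R (C(X, R) = R + 81 = 81 + R)
1/C(222, u) = 1/(81 - 147) = 1/(-66) = -1/66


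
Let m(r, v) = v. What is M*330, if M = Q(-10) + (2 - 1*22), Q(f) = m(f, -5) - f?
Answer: -4950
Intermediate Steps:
Q(f) = -5 - f
M = -15 (M = (-5 - 1*(-10)) + (2 - 1*22) = (-5 + 10) + (2 - 22) = 5 - 20 = -15)
M*330 = -15*330 = -4950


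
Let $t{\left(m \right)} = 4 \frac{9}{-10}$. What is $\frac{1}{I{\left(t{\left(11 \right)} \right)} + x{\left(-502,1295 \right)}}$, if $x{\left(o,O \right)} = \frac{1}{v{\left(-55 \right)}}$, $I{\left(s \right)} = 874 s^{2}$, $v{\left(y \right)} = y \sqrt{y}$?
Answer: $\frac{9422681400}{106731089125061} - \frac{275 i \sqrt{55}}{106731089125061} \approx 8.8284 \cdot 10^{-5} - 1.9108 \cdot 10^{-11} i$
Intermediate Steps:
$v{\left(y \right)} = y^{\frac{3}{2}}$
$t{\left(m \right)} = - \frac{18}{5}$ ($t{\left(m \right)} = 4 \cdot 9 \left(- \frac{1}{10}\right) = 4 \left(- \frac{9}{10}\right) = - \frac{18}{5}$)
$x{\left(o,O \right)} = \frac{i \sqrt{55}}{3025}$ ($x{\left(o,O \right)} = \frac{1}{\left(-55\right)^{\frac{3}{2}}} = \frac{1}{\left(-55\right) i \sqrt{55}} = \frac{i \sqrt{55}}{3025}$)
$\frac{1}{I{\left(t{\left(11 \right)} \right)} + x{\left(-502,1295 \right)}} = \frac{1}{874 \left(- \frac{18}{5}\right)^{2} + \frac{i \sqrt{55}}{3025}} = \frac{1}{874 \cdot \frac{324}{25} + \frac{i \sqrt{55}}{3025}} = \frac{1}{\frac{283176}{25} + \frac{i \sqrt{55}}{3025}}$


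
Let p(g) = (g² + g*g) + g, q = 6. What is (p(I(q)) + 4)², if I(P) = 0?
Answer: 16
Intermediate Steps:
p(g) = g + 2*g² (p(g) = (g² + g²) + g = 2*g² + g = g + 2*g²)
(p(I(q)) + 4)² = (0*(1 + 2*0) + 4)² = (0*(1 + 0) + 4)² = (0*1 + 4)² = (0 + 4)² = 4² = 16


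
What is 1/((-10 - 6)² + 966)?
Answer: 1/1222 ≈ 0.00081833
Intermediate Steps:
1/((-10 - 6)² + 966) = 1/((-16)² + 966) = 1/(256 + 966) = 1/1222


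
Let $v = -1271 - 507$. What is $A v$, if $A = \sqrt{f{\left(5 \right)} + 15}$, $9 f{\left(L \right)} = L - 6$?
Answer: $- \frac{1778 \sqrt{134}}{3} \approx -6860.6$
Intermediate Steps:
$f{\left(L \right)} = - \frac{2}{3} + \frac{L}{9}$ ($f{\left(L \right)} = \frac{L - 6}{9} = \frac{-6 + L}{9} = - \frac{2}{3} + \frac{L}{9}$)
$A = \frac{\sqrt{134}}{3}$ ($A = \sqrt{\left(- \frac{2}{3} + \frac{1}{9} \cdot 5\right) + 15} = \sqrt{\left(- \frac{2}{3} + \frac{5}{9}\right) + 15} = \sqrt{- \frac{1}{9} + 15} = \sqrt{\frac{134}{9}} = \frac{\sqrt{134}}{3} \approx 3.8586$)
$v = -1778$
$A v = \frac{\sqrt{134}}{3} \left(-1778\right) = - \frac{1778 \sqrt{134}}{3}$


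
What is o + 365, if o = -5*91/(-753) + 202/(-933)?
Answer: 85567598/234183 ≈ 365.39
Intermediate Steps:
o = 90803/234183 (o = -455*(-1/753) + 202*(-1/933) = 455/753 - 202/933 = 90803/234183 ≈ 0.38774)
o + 365 = 90803/234183 + 365 = 85567598/234183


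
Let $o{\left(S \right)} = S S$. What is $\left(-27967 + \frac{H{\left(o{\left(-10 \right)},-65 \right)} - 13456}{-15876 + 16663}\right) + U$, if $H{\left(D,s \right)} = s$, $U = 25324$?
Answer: $- \frac{2093562}{787} \approx -2660.2$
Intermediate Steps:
$o{\left(S \right)} = S^{2}$
$\left(-27967 + \frac{H{\left(o{\left(-10 \right)},-65 \right)} - 13456}{-15876 + 16663}\right) + U = \left(-27967 + \frac{-65 - 13456}{-15876 + 16663}\right) + 25324 = \left(-27967 - \frac{13521}{787}\right) + 25324 = - \frac{22023550}{787} + 25324 = - \frac{2093562}{787}$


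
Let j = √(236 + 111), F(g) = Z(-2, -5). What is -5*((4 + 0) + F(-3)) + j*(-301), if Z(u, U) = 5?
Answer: -45 - 301*√347 ≈ -5652.0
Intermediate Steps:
F(g) = 5
j = √347 ≈ 18.628
-5*((4 + 0) + F(-3)) + j*(-301) = -5*((4 + 0) + 5) + √347*(-301) = -5*(4 + 5) - 301*√347 = -5*9 - 301*√347 = -45 - 301*√347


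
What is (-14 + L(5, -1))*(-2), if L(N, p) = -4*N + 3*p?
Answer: 74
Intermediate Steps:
(-14 + L(5, -1))*(-2) = (-14 + (-4*5 + 3*(-1)))*(-2) = (-14 + (-20 - 3))*(-2) = (-14 - 23)*(-2) = -37*(-2) = 74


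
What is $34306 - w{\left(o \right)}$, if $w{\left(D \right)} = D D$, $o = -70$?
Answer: $29406$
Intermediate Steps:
$w{\left(D \right)} = D^{2}$
$34306 - w{\left(o \right)} = 34306 - \left(-70\right)^{2} = 34306 - 4900 = 29406$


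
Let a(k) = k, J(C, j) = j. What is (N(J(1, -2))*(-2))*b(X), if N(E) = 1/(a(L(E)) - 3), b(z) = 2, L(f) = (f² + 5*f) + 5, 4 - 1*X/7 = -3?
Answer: 1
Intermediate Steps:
X = 49 (X = 28 - 7*(-3) = 28 + 21 = 49)
L(f) = 5 + f² + 5*f
N(E) = 1/(2 + E² + 5*E) (N(E) = 1/((5 + E² + 5*E) - 3) = 1/(2 + E² + 5*E))
(N(J(1, -2))*(-2))*b(X) = (-2/(2 + (-2)² + 5*(-2)))*2 = (-2/(2 + 4 - 10))*2 = (-2/(-4))*2 = -¼*(-2)*2 = (½)*2 = 1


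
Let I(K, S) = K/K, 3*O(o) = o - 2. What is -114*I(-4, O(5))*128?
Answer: -14592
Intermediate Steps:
O(o) = -⅔ + o/3 (O(o) = (o - 2)/3 = (-2 + o)/3 = -⅔ + o/3)
I(K, S) = 1
-114*I(-4, O(5))*128 = -114*1*128 = -114*128 = -14592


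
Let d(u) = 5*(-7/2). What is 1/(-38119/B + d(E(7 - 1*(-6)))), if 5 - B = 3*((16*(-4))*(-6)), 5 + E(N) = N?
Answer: 2294/36093 ≈ 0.063558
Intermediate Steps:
E(N) = -5 + N
B = -1147 (B = 5 - 3*(16*(-4))*(-6) = 5 - 3*(-64*(-6)) = 5 - 3*384 = 5 - 1*1152 = 5 - 1152 = -1147)
d(u) = -35/2 (d(u) = 5*(-7*1/2) = 5*(-7/2) = -35/2)
1/(-38119/B + d(E(7 - 1*(-6)))) = 1/(-38119/(-1147) - 35/2) = 1/(-38119*(-1/1147) - 35/2) = 1/(38119/1147 - 35/2) = 1/(36093/2294) = 2294/36093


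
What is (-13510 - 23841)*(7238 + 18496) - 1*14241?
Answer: -961204875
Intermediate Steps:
(-13510 - 23841)*(7238 + 18496) - 1*14241 = -37351*25734 - 14241 = -961190634 - 14241 = -961204875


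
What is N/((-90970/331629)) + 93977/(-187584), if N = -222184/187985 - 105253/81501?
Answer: 53008416205343626787/6224877809721278400 ≈ 8.5156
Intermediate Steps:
N = -5413457627/2188709355 (N = -222184*1/187985 - 105253*1/81501 = -222184/187985 - 105253/81501 = -5413457627/2188709355 ≈ -2.4734)
N/((-90970/331629)) + 93977/(-187584) = -5413457627/(2188709355*((-90970/331629))) + 93977/(-187584) = -5413457627/(2188709355*((-90970*1/331629))) + 93977*(-1/187584) = -5413457627/(2188709355*(-90970/331629)) - 93977/187584 = -5413457627/2188709355*(-331629/90970) - 93977/187584 = 598419846461461/66368963341450 - 93977/187584 = 53008416205343626787/6224877809721278400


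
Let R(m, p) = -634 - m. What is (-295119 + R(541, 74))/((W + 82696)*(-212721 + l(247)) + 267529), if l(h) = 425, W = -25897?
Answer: 296294/12057932975 ≈ 2.4573e-5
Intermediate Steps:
(-295119 + R(541, 74))/((W + 82696)*(-212721 + l(247)) + 267529) = (-295119 + (-634 - 1*541))/((-25897 + 82696)*(-212721 + 425) + 267529) = (-295119 + (-634 - 541))/(56799*(-212296) + 267529) = (-295119 - 1175)/(-12058200504 + 267529) = -296294/(-12057932975) = -296294*(-1/12057932975) = 296294/12057932975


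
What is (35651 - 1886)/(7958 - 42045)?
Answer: -33765/34087 ≈ -0.99055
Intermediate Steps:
(35651 - 1886)/(7958 - 42045) = 33765/(-34087) = 33765*(-1/34087) = -33765/34087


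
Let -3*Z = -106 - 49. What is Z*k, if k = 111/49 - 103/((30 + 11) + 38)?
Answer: 576910/11613 ≈ 49.678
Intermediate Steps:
Z = 155/3 (Z = -(-106 - 49)/3 = -⅓*(-155) = 155/3 ≈ 51.667)
k = 3722/3871 (k = 111*(1/49) - 103/(41 + 38) = 111/49 - 103/79 = 3722/3871 ≈ 0.96151)
Z*k = (155/3)*(3722/3871) = 576910/11613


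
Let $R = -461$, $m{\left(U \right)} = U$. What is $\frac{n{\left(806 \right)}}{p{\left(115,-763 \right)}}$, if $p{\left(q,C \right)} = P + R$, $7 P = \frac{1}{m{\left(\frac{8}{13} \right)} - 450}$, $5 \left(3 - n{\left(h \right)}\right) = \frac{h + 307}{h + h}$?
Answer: $- \frac{52405661}{8441572490} \approx -0.006208$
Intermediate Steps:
$n{\left(h \right)} = 3 - \frac{307 + h}{10 h}$ ($n{\left(h \right)} = 3 - \frac{\left(h + 307\right) \frac{1}{h + h}}{5} = 3 - \frac{\left(307 + h\right) \frac{1}{2 h}}{5} = 3 - \frac{\frac{1}{2} \frac{1}{h} \left(307 + h\right)}{5} = 3 - \frac{307 + h}{10 h}$)
$P = - \frac{13}{40894}$ ($P = \frac{1}{7 \left(\frac{8}{13} - 450\right)} = \frac{1}{7 \left(- \frac{5842}{13}\right)} = \frac{1}{7} \left(- \frac{13}{5842}\right) = - \frac{13}{40894} \approx -0.00031789$)
$p{\left(q,C \right)} = - \frac{18852147}{40894}$ ($p{\left(q,C \right)} = - \frac{13}{40894} - 461 = - \frac{18852147}{40894}$)
$\frac{n{\left(806 \right)}}{p{\left(115,-763 \right)}} = \frac{\frac{1}{10} \cdot \frac{1}{806} \left(-307 + 29 \cdot 806\right)}{- \frac{18852147}{40894}} = \frac{1}{10} \cdot \frac{1}{806} \left(-307 + 23374\right) \left(- \frac{40894}{18852147}\right) = \frac{1}{10} \cdot \frac{1}{806} \cdot 23067 \left(- \frac{40894}{18852147}\right) = \frac{23067}{8060} \left(- \frac{40894}{18852147}\right) = - \frac{52405661}{8441572490}$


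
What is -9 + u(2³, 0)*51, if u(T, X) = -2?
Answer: -111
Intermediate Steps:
-9 + u(2³, 0)*51 = -9 - 2*51 = -9 - 102 = -111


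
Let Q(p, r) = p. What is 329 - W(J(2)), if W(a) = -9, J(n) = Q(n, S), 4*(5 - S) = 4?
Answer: 338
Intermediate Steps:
S = 4 (S = 5 - ¼*4 = 5 - 1 = 4)
J(n) = n
329 - W(J(2)) = 329 - 1*(-9) = 329 + 9 = 338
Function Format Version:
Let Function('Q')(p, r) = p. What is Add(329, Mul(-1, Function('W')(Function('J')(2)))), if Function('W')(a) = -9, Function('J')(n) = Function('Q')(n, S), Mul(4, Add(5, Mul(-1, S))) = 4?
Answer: 338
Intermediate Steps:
S = 4 (S = Add(5, Mul(Rational(-1, 4), 4)) = Add(5, -1) = 4)
Function('J')(n) = n
Add(329, Mul(-1, Function('W')(Function('J')(2)))) = Add(329, Mul(-1, -9)) = Add(329, 9) = 338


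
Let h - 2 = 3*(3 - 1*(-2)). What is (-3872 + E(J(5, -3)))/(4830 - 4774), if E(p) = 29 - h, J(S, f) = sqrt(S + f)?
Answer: -965/14 ≈ -68.929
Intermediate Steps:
h = 17 (h = 2 + 3*(3 - 1*(-2)) = 2 + 3*(3 + 2) = 2 + 3*5 = 2 + 15 = 17)
E(p) = 12 (E(p) = 29 - 1*17 = 29 - 17 = 12)
(-3872 + E(J(5, -3)))/(4830 - 4774) = (-3872 + 12)/(4830 - 4774) = -3860/56 = -3860*1/56 = -965/14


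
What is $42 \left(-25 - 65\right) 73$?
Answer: $-275940$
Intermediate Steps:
$42 \left(-25 - 65\right) 73 = 42 \left(-90\right) 73 = \left(-3780\right) 73 = -275940$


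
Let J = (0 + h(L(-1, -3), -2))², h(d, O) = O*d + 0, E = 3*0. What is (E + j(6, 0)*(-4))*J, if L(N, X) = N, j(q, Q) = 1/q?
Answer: -8/3 ≈ -2.6667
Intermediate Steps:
E = 0
h(d, O) = O*d
J = 4 (J = (0 - 2*(-1))² = (0 + 2)² = 2² = 4)
(E + j(6, 0)*(-4))*J = (0 - 4/6)*4 = (0 + (⅙)*(-4))*4 = (0 - ⅔)*4 = -⅔*4 = -8/3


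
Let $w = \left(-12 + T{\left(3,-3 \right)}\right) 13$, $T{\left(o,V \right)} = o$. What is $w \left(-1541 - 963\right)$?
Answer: $292968$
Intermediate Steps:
$w = -117$ ($w = \left(-12 + 3\right) 13 = \left(-9\right) 13 = -117$)
$w \left(-1541 - 963\right) = - 117 \left(-1541 - 963\right) = \left(-117\right) \left(-2504\right) = 292968$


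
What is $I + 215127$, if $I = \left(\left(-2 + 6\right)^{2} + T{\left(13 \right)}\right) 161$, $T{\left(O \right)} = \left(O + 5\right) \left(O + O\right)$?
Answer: $293051$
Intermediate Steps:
$T{\left(O \right)} = 2 O \left(5 + O\right)$ ($T{\left(O \right)} = \left(5 + O\right) 2 O = 2 O \left(5 + O\right)$)
$I = 77924$ ($I = \left(\left(-2 + 6\right)^{2} + 2 \cdot 13 \left(5 + 13\right)\right) 161 = \left(4^{2} + 2 \cdot 13 \cdot 18\right) 161 = \left(16 + 468\right) 161 = 484 \cdot 161 = 77924$)
$I + 215127 = 77924 + 215127 = 293051$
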